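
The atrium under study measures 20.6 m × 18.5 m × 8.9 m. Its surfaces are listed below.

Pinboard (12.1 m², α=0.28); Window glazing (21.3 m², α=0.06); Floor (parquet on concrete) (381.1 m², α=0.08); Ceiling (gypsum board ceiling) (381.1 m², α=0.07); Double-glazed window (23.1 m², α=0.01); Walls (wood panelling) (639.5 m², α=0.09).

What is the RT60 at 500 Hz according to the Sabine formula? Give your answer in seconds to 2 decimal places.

4.57 s

A = Σ Sᵢαᵢ = 12.1·0.28 + 21.3·0.06 + 381.1·0.08 + 381.1·0.07 + 23.1·0.01 + 639.5·0.09 = 119.617 sabins.
Volume V = 20.6 × 18.5 × 8.9 = 3391.79 m³.
T = 0.161 V/A = 0.161·3391.79/119.617 = 4.57 s.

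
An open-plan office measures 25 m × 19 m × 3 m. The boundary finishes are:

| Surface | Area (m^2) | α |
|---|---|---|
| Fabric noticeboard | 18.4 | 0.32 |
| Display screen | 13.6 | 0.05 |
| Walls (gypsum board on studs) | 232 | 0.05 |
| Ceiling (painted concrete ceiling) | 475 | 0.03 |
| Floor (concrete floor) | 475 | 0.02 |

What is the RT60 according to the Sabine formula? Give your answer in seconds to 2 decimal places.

5.47 sec

A = Σ Sᵢαᵢ = 18.4*0.32 + 13.6*0.05 + 232*0.05 + 475*0.03 + 475*0.02 = 41.918 sabins.
V = 25·19·3 = 1425 m³.
T = 0.161 V/A = 0.161·1425/41.918 = 5.47 s.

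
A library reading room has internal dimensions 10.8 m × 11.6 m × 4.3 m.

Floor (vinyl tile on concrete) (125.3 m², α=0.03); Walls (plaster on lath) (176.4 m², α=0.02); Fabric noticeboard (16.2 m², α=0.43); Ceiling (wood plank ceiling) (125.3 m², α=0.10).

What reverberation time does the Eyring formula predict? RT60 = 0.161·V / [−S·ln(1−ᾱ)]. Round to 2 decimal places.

S = Σ Sᵢ = 443.2 m².
Σ(Sᵢαᵢ) = 125.3·0.03 + 176.4·0.02 + 16.2·0.43 + 125.3·0.10 = 26.783.
ᾱ = 26.783 / 443.2 = 0.0604.
−S·ln(1−ᾱ) = −443.2 × ln(1 − 0.0604) = 27.612.
V = 10.8 × 11.6 × 4.3 = 538.704 m³.
RT60 = 0.161 × 538.704 / 27.612 = 3.14 s.

3.14 seconds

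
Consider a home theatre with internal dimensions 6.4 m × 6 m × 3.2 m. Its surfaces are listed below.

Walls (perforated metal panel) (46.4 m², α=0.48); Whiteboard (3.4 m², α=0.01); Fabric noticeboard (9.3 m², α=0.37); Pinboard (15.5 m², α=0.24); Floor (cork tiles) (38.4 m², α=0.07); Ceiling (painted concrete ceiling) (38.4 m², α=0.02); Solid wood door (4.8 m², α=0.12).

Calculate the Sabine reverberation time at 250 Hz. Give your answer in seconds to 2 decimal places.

0.59 sec

Total absorption A = 46.4·0.48 + 3.4·0.01 + 9.3·0.37 + 15.5·0.24 + 38.4·0.07 + 38.4·0.02 + 4.8·0.12
  = 22.272 + 0.034 + 3.441 + 3.720 + 2.688 + 0.768 + 0.576 = 33.499 m² sabins.
Room volume: 122.88 m³.
T = 0.161 V/A = 0.161·122.88/33.499 = 0.59 s.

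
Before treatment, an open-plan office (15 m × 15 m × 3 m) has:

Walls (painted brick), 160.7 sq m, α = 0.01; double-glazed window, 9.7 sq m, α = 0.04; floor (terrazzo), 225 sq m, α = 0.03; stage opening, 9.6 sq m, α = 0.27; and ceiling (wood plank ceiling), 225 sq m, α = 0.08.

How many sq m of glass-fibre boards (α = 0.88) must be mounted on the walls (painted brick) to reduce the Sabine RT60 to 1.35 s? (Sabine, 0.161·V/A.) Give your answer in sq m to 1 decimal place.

58.8

Equivalent absorption area: A₁ = 160.7·0.01 + 9.7·0.04 + 225·0.03 + 9.6·0.27 + 225·0.08 = 29.337 sq m.
V = 675 m³. Target absorption A₂ = 0.161 × 675 / 1.35 = 80.500 sabins.
Absorption to add: 80.500 − 29.337 = 51.163 sabins.
Each sq m of panel replacing the walls (painted brick) adds (0.88 − 0.01) = 0.87 sabins.
Panel area = 51.163 / 0.87 = 58.8 sq m.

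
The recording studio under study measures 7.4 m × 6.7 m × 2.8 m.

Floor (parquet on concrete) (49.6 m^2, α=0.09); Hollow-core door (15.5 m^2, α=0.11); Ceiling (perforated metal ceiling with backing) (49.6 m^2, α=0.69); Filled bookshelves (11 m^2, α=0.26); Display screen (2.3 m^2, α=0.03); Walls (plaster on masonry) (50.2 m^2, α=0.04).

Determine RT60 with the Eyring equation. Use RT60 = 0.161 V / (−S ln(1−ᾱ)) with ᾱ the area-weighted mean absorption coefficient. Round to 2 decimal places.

Total surface area S = 49.6 + 15.5 + 49.6 + 11 + 2.3 + 50.2 = 178.2 m^2.
Absorption A = 49.6×0.09 + 15.5×0.11 + 49.6×0.69 + 11×0.26 + 2.3×0.03 + 50.2×0.04 = 45.330 sabins.
Mean coefficient ᾱ = A/S = 0.2544.
Eyring denominator: −S ln(1−ᾱ) = 52.313.
V = 7.4 × 6.7 × 2.8 = 138.824 m³.
T = 0.161·V/[−S·ln(1−ᾱ)] = 0.161·138.824/52.313 = 0.43 s.

0.43 sec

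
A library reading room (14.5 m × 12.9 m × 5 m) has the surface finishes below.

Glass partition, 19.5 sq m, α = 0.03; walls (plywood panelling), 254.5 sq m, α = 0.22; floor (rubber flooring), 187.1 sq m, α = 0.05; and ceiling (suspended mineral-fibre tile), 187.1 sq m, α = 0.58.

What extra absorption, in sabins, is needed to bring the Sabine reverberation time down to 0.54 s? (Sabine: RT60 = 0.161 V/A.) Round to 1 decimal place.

104.4 sabins

A₁ = Σ Sᵢαᵢ = 19.5×0.03 + 254.5×0.22 + 187.1×0.05 + 187.1×0.58 = 174.448 sabins.
For T = 0.54 s, need A₂ = 0.161·V/T = 0.161·935.25/0.54 = 278.843 sabins.
Shortfall: 278.843 − 174.448 = 104.4 sabins.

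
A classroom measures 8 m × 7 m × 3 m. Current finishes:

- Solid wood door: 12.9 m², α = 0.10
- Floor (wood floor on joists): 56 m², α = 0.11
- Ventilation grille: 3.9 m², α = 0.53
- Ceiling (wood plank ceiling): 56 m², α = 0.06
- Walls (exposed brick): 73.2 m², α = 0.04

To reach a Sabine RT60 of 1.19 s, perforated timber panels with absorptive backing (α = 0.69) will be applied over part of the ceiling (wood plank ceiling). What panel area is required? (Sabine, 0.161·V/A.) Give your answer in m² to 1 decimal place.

Equivalent absorption area: A₁ = 12.9·0.10 + 56·0.11 + 3.9·0.53 + 56·0.06 + 73.2·0.04 = 15.805 m².
V = 168 m³. Target absorption A₂ = 0.161 × 168 / 1.19 = 22.729 sabins.
ΔA needed = 22.729 − 15.805 = 6.924 sabins.
Net gain per m²: Δα = 0.69 − 0.06 = 0.63.
Area = ΔA/Δα = 6.924/0.63 = 11.0 m².

11.0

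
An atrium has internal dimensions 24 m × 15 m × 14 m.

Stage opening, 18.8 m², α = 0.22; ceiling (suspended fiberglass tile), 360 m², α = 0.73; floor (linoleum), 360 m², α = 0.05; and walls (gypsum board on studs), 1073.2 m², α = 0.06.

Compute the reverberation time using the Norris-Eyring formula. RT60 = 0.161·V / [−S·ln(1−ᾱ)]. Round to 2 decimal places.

2.09 sec

Total surface area S = 18.8 + 360 + 360 + 1073.2 = 1812.0 m².
Absorption A = 18.8×0.22 + 360×0.73 + 360×0.05 + 1073.2×0.06 = 349.328 sabins.
Mean coefficient ᾱ = A/S = 0.1928.
−S·ln(1−ᾱ) = −1812.0 × ln(1 − 0.1928) = 388.101.
V = 24 × 15 × 14 = 5040 m³.
T = 0.161·V/[−S·ln(1−ᾱ)] = 0.161·5040/388.101 = 2.09 s.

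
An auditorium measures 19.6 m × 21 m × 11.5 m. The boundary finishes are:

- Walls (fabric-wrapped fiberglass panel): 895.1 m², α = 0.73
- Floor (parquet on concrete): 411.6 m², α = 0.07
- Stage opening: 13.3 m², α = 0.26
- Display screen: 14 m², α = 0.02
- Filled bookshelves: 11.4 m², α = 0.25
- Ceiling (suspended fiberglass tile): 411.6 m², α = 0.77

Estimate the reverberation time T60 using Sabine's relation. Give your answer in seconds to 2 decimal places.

Total absorption A = 895.1*0.73 + 411.6*0.07 + 13.3*0.26 + 14*0.02 + 11.4*0.25 + 411.6*0.77
  = 653.423 + 28.812 + 3.458 + 0.280 + 2.850 + 316.932 = 1005.755 m² sabins.
V = 19.6·21·11.5 = 4733.4 m³.
T = 0.161 V/A = 0.161·4733.4/1005.755 = 0.76 s.

0.76 seconds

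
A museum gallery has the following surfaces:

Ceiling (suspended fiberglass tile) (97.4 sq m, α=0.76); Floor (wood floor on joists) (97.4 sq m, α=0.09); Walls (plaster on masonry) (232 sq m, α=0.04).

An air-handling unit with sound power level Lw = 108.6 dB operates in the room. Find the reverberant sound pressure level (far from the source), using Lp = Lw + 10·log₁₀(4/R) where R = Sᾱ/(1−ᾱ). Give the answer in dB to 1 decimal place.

Σ(Sᵢαᵢ) = 97.4·0.76 + 97.4·0.09 + 232·0.04 = 92.070; total area S = 426.8 sq m.
ᾱ = 92.070/426.8 = 0.2157; R = Sᾱ/(1−ᾱ) = 92.070/(1−0.2157) = 117.391 sq m.
Lp = Lw + 10 log₁₀(4/R) = 108.6 -14.68 = 93.9 dB.

93.9 dB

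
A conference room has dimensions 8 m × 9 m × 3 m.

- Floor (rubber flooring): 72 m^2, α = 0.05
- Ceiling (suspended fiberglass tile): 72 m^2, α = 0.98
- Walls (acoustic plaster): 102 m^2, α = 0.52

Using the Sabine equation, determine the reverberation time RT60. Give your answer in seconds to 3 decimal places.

0.273 sec

Summing Sᵢαᵢ: 3.600 + 70.560 + 53.040 → A = 127.200 sabins.
Volume V = 8 × 9 × 3 = 216 m³.
T = 0.161 V/A = 0.161·216/127.200 = 0.273 s.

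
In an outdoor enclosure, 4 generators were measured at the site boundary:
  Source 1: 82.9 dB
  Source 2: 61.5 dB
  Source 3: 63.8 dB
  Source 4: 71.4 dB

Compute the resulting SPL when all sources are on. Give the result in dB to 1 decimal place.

Converting to relative power and adding: 10^(82.9/10) + 10^(61.5/10) + 10^(63.8/10) + 10^(71.4/10) = 2.126e+08.
Combined level = 10 log₁₀(2.126e+08) = 83.3 dB.

83.3 dB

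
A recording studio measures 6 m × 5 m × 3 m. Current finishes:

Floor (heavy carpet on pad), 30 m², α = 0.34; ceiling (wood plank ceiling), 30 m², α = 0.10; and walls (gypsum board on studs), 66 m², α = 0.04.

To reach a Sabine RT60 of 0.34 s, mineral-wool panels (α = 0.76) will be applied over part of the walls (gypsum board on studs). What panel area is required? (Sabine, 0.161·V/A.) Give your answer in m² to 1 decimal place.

37.2

A₁ = Σ Sᵢαᵢ = 30*0.34 + 30*0.10 + 66*0.04 = 15.840 sabins.
Required A₂ = 0.161·90/0.34 = 42.618 sabins.
Absorption to add: 42.618 − 15.840 = 26.778 sabins.
Net gain per m²: Δα = 0.76 − 0.04 = 0.72.
Panel area = 26.778 / 0.72 = 37.2 m².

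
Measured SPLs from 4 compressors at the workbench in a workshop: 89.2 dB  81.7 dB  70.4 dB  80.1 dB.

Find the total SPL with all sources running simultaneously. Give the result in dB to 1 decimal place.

90.4 dB

Σ 10^(Lᵢ/10) = 1.093e+09.
Back to dB: 10·log₁₀ Σ = 90.4 dB.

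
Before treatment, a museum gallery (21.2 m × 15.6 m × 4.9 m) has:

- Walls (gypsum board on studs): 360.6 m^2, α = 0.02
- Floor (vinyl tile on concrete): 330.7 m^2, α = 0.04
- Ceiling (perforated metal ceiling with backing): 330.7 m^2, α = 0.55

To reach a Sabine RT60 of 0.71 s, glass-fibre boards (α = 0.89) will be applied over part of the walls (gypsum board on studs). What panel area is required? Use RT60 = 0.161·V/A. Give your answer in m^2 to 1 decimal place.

Total absorption A₁ = 360.6*0.02 + 330.7*0.04 + 330.7*0.55
  = 7.212 + 13.228 + 181.885 = 202.325 m^2 sabins.
V = 1620.528 m³. Target absorption A₂ = 0.161 × 1620.528 / 0.71 = 367.472 sabins.
Absorption to add: 367.472 − 202.325 = 165.147 sabins.
Net gain per m^2: Δα = 0.89 − 0.02 = 0.87.
Panel area = 165.147 / 0.87 = 189.8 m^2.

189.8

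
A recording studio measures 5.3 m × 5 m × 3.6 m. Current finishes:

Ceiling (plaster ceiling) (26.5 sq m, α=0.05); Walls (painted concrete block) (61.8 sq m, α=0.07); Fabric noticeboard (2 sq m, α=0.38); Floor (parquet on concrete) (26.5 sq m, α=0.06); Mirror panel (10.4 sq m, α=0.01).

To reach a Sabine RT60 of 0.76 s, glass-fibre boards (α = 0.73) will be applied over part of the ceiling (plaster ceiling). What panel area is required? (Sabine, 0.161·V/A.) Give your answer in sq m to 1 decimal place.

17.8

Equivalent absorption area: A₁ = 26.5·0.05 + 61.8·0.07 + 2·0.38 + 26.5·0.06 + 10.4·0.01 = 8.105 sq m.
Required A₂ = 0.161·95.4/0.76 = 20.210 sabins.
ΔA needed = 20.210 − 8.105 = 12.105 sabins.
Net gain per sq m: Δα = 0.73 − 0.05 = 0.68.
Panel area = 12.105 / 0.68 = 17.8 sq m.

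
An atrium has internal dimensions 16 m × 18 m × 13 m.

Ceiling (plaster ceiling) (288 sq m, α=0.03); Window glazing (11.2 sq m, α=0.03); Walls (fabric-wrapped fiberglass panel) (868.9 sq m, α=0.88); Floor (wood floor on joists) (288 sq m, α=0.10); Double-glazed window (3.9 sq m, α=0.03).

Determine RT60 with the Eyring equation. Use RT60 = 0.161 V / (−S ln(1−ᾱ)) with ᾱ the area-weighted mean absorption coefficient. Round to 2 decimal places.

0.52 s

S = Σ Sᵢ = 1460.0 sq m.
Absorption A = 288×0.03 + 11.2×0.03 + 868.9×0.88 + 288×0.10 + 3.9×0.03 = 802.525 sabins.
ᾱ = 802.525 / 1460.0 = 0.5497.
Eyring denominator: −S ln(1−ᾱ) = 1164.848.
V = 16 × 18 × 13 = 3744 m³.
RT60 = 0.161 × 3744 / 1164.848 = 0.52 s.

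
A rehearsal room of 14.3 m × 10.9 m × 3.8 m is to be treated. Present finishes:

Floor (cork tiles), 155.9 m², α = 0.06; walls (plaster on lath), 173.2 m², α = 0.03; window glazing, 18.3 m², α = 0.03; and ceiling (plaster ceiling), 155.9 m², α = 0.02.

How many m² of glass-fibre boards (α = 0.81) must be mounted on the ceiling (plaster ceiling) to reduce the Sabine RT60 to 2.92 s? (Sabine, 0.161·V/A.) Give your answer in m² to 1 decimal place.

Total absorption A₁ = 155.9*0.06 + 173.2*0.03 + 18.3*0.03 + 155.9*0.02
  = 9.354 + 5.196 + 0.549 + 3.118 = 18.217 m² sabins.
Required A₂ = 0.161·592.306/2.92 = 32.658 sabins.
ΔA needed = 32.658 − 18.217 = 14.441 sabins.
Net gain per m²: Δα = 0.81 − 0.02 = 0.79.
Area = ΔA/Δα = 14.441/0.79 = 18.3 m².

18.3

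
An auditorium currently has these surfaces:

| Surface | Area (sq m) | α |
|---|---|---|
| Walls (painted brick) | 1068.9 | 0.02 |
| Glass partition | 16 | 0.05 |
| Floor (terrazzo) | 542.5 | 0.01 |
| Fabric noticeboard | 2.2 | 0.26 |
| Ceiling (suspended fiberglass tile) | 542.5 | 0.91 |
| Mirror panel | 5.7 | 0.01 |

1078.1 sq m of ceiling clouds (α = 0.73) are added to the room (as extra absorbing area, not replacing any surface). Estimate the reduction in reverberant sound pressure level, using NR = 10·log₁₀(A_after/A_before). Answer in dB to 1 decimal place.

4.0 dB

A_before = Σ Sᵢαᵢ = 1068.9·0.02 + 16·0.05 + 542.5·0.01 + 2.2·0.26 + 542.5·0.91 + 5.7·0.01 = 521.907 sabins.
Treatment contributes 1078.1·0.73 = 787.013 sabins.
New total A_after = 1308.920 sabins.
Reduction = 10 log₁₀(A_after/A_before) = 10 log₁₀(2.5080) = 4.0 dB.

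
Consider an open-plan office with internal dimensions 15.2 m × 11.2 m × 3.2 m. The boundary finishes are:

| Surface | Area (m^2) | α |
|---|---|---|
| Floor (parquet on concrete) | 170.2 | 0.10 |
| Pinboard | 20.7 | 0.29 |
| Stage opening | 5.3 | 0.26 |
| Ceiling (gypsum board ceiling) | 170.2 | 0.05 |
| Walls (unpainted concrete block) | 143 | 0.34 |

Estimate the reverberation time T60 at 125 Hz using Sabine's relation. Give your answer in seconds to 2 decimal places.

1.08 sec

Total absorption A = 170.2·0.10 + 20.7·0.29 + 5.3·0.26 + 170.2·0.05 + 143·0.34
  = 17.020 + 6.003 + 1.378 + 8.510 + 48.620 = 81.531 m^2 sabins.
Room volume: 544.768 m³.
Sabine: RT60 = 0.161 × 544.768 / 81.531 = 1.08 s.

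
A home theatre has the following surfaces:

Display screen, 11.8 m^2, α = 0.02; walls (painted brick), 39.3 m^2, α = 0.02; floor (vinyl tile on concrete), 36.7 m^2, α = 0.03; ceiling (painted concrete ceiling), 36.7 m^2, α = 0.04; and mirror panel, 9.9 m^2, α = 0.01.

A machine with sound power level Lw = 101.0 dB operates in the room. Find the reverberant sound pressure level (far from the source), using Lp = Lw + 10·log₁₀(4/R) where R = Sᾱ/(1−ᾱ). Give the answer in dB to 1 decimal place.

101.2 dB

Σ(Sᵢαᵢ) = 11.8·0.02 + 39.3·0.02 + 36.7·0.03 + 36.7·0.04 + 9.9·0.01 = 3.690; total area S = 134.4 m^2.
ᾱ = 3.690/134.4 = 0.0275; R = Sᾱ/(1−ᾱ) = 3.690/(1−0.0275) = 3.794 m^2.
Lp = 101.0 + 10·log₁₀(4/3.794) = 101.0 + (0.23) = 101.2 dB.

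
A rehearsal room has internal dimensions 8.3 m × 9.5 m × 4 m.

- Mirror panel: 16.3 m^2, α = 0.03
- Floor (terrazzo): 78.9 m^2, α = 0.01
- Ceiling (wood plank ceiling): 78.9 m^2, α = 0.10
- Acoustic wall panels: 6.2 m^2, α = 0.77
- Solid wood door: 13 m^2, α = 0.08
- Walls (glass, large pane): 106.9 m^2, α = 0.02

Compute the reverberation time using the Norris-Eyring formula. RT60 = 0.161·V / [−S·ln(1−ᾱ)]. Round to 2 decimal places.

S = Σ Sᵢ = 300.2 m^2.
Absorption A = 16.3·0.03 + 78.9·0.01 + 78.9·0.10 + 6.2·0.77 + 13·0.08 + 106.9·0.02 = 17.120 sabins.
Mean coefficient ᾱ = A/S = 0.0570.
−S·ln(1−ᾱ) = −300.2 × ln(1 − 0.0570) = 17.618.
V = 8.3 × 9.5 × 4 = 315.4 m³.
T = 0.161·V/[−S·ln(1−ᾱ)] = 0.161·315.4/17.618 = 2.88 s.

2.88 s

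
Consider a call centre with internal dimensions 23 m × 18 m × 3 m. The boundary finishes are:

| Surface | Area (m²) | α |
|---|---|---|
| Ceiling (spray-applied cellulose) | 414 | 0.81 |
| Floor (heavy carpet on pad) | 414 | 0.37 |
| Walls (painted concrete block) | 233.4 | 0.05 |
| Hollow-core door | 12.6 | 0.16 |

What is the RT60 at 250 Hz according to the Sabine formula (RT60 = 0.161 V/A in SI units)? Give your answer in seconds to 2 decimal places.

Total absorption A = 414×0.81 + 414×0.37 + 233.4×0.05 + 12.6×0.16
  = 335.340 + 153.180 + 11.670 + 2.016 = 502.206 m² sabins.
Volume V = 23 × 18 × 3 = 1242 m³.
Sabine: RT60 = 0.161 × 1242 / 502.206 = 0.40 s.

0.40 s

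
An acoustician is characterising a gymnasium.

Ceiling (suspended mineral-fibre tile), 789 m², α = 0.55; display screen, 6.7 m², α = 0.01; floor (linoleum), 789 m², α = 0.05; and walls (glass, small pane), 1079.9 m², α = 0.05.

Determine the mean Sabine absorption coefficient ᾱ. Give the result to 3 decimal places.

Total surface area S = 2664.6 m².
A = 789×0.55 + 6.7×0.01 + 789×0.05 + 1079.9×0.05 = 527.462 sabins.
ᾱ = 527.462 / 2664.6 = 0.198.

0.198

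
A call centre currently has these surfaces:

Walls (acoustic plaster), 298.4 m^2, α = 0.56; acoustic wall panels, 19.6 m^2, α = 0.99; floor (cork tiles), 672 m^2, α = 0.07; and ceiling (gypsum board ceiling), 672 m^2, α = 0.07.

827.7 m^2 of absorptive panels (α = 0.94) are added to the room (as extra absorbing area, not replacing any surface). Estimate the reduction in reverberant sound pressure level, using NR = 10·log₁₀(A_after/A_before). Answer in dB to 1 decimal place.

A_before = Σ Sᵢαᵢ = 298.4×0.56 + 19.6×0.99 + 672×0.07 + 672×0.07 = 280.588 sabins.
Treatment contributes 827.7·0.94 = 778.038 sabins.
New total A_after = 1058.626 sabins.
NR = 10·log₁₀(1058.626/280.588) = 5.8 dB.

5.8 dB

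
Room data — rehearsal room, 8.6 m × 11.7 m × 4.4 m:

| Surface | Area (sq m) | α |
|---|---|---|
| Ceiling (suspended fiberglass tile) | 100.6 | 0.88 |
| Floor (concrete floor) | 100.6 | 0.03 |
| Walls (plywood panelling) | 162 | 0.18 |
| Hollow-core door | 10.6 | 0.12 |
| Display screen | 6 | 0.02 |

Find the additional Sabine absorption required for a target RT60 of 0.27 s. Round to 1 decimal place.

141.9 sabins

Total absorption A₁ = 100.6·0.88 + 100.6·0.03 + 162·0.18 + 10.6·0.12 + 6·0.02
  = 88.528 + 3.018 + 29.160 + 1.272 + 0.120 = 122.098 sq m sabins.
V = 442.728 m³. Required absorption A₂ = 0.161 × 442.728 / 0.27 = 263.997 sabins.
Additional absorption ΔA = 263.997 − 122.098 = 141.9 sabins.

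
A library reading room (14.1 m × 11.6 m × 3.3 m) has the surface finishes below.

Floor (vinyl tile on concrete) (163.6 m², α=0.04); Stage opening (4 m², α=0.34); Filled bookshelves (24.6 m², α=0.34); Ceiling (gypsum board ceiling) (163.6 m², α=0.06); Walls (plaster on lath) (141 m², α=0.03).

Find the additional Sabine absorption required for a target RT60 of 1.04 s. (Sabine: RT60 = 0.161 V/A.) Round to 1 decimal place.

Summing Sᵢαᵢ: 6.544 + 1.360 + 8.364 + 9.816 + 4.230 → A₁ = 30.314 sabins.
V = 539.748 m³. Required absorption A₂ = 0.161 × 539.748 / 1.04 = 83.557 sabins.
Shortfall: 83.557 − 30.314 = 53.2 sabins.

53.2 sabins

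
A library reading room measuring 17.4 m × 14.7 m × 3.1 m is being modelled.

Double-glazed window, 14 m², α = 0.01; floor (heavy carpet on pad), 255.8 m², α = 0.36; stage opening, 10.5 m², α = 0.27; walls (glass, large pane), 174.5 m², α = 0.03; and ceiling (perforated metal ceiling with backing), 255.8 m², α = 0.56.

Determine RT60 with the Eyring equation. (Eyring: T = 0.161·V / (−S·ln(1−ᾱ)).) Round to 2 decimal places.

Total surface area S = 14 + 255.8 + 10.5 + 174.5 + 255.8 = 710.6 m².
Σ(Sᵢαᵢ) = 14·0.01 + 255.8·0.36 + 10.5·0.27 + 174.5·0.03 + 255.8·0.56 = 243.546.
ᾱ = 243.546 / 710.6 = 0.3427.
Eyring denominator: −S ln(1−ᾱ) = 298.178.
V = 17.4 × 14.7 × 3.1 = 792.918 m³.
T = 0.161·V/[−S·ln(1−ᾱ)] = 0.161·792.918/298.178 = 0.43 s.

0.43 sec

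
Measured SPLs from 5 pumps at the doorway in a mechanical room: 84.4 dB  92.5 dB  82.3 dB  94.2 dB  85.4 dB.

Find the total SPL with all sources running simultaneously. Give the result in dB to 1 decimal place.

97.2 dB

Converting to relative power and adding: 10^(84.4/10) + 10^(92.5/10) + 10^(82.3/10) + 10^(94.2/10) + 10^(85.4/10) = 5.201e+09.
Back to dB: 10·log₁₀ Σ = 97.2 dB.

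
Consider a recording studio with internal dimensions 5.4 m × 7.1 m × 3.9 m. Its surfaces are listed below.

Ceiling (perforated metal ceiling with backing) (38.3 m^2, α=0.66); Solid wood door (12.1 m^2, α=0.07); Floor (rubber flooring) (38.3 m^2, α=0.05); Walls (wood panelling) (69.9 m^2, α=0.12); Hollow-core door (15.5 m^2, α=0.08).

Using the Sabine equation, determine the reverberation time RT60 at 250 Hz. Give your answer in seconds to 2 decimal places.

A = Σ Sᵢαᵢ = 38.3×0.66 + 12.1×0.07 + 38.3×0.05 + 69.9×0.12 + 15.5×0.08 = 37.668 sabins.
Volume V = 5.4 × 7.1 × 3.9 = 149.526 m³.
T = 0.161 V/A = 0.161·149.526/37.668 = 0.64 s.

0.64 s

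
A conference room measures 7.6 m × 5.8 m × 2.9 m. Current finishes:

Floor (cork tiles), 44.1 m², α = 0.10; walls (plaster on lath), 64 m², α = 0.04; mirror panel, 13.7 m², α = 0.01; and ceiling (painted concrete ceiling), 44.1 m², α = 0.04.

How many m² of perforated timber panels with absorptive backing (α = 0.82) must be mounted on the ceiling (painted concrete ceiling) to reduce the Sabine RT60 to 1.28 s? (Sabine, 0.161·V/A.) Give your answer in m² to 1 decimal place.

Total absorption A₁ = 44.1*0.10 + 64*0.04 + 13.7*0.01 + 44.1*0.04
  = 4.410 + 2.560 + 0.137 + 1.764 = 8.871 m² sabins.
V = 127.832 m³. Target absorption A₂ = 0.161 × 127.832 / 1.28 = 16.079 sabins.
ΔA needed = 16.079 − 8.871 = 7.208 sabins.
Net gain per m²: Δα = 0.82 − 0.04 = 0.78.
Panel area = 7.208 / 0.78 = 9.2 m².

9.2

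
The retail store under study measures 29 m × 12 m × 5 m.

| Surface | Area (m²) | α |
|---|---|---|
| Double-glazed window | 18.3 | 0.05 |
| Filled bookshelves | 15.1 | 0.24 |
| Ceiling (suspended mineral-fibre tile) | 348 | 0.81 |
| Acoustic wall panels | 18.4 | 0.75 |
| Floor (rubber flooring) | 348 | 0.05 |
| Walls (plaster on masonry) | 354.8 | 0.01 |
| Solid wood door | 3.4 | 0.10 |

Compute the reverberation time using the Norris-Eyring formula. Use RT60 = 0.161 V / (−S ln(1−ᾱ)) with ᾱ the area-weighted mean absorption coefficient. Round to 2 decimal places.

Total surface area S = 18.3 + 15.1 + 348 + 18.4 + 348 + 354.8 + 3.4 = 1106.0 m².
Absorption A = 18.3×0.05 + 15.1×0.24 + 348×0.81 + 18.4×0.75 + 348×0.05 + 354.8×0.01 + 3.4×0.10 = 321.507 sabins.
ᾱ = 321.507 / 1106.0 = 0.2907.
Eyring denominator: −S ln(1−ᾱ) = 379.885.
V = 29 × 12 × 5 = 1740 m³.
RT60 = 0.161 × 1740 / 379.885 = 0.74 s.

0.74 s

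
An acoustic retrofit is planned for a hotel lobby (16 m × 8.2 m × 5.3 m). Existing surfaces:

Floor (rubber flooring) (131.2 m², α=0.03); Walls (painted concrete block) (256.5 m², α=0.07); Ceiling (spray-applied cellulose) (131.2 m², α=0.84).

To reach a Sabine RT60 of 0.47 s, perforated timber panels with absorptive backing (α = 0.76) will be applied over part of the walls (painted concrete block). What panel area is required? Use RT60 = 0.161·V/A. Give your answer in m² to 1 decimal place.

153.8

A₁ = Σ Sᵢαᵢ = 131.2*0.03 + 256.5*0.07 + 131.2*0.84 = 132.099 sabins.
Required A₂ = 0.161·695.36/0.47 = 238.198 sabins.
ΔA needed = 238.198 − 132.099 = 106.099 sabins.
Net gain per m²: Δα = 0.76 − 0.07 = 0.69.
Area = ΔA/Δα = 106.099/0.69 = 153.8 m².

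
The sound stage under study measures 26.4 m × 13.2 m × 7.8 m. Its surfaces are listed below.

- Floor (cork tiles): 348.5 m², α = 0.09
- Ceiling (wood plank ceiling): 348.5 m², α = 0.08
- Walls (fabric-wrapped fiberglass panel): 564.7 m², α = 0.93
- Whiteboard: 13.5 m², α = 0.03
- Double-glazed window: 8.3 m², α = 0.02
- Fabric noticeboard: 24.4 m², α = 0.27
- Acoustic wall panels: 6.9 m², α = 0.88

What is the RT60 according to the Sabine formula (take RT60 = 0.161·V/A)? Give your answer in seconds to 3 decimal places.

Equivalent absorption area: A = 348.5·0.09 + 348.5·0.08 + 564.7·0.93 + 13.5·0.03 + 8.3·0.02 + 24.4·0.27 + 6.9·0.88 = 597.647 m².
Volume V = 26.4 × 13.2 × 7.8 = 2718.144 m³.
RT60 = 0.161 · V / A = 0.161 × 2718.144 / 597.647 = 0.732 s.

0.732 seconds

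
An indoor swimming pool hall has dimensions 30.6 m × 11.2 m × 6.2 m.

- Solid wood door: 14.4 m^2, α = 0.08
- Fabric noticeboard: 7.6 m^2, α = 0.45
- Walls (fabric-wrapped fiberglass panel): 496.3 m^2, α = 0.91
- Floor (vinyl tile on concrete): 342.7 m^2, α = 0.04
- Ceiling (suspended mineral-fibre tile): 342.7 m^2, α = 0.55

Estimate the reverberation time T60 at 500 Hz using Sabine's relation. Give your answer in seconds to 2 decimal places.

Summing Sᵢαᵢ: 1.152 + 3.420 + 451.633 + 13.708 + 188.485 → A = 658.398 sabins.
Room volume: 2124.864 m³.
RT60 = 0.161 · V / A = 0.161 × 2124.864 / 658.398 = 0.52 s.

0.52 sec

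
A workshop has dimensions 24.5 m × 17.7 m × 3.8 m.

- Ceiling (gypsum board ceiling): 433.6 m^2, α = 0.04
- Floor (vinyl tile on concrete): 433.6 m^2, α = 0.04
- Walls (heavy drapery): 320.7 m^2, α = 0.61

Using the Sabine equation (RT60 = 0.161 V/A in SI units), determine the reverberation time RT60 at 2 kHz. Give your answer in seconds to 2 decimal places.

Equivalent absorption area: A = 433.6·0.04 + 433.6·0.04 + 320.7·0.61 = 230.315 m^2.
Volume V = 24.5 × 17.7 × 3.8 = 1647.87 m³.
Sabine: RT60 = 0.161 × 1647.87 / 230.315 = 1.15 s.

1.15 sec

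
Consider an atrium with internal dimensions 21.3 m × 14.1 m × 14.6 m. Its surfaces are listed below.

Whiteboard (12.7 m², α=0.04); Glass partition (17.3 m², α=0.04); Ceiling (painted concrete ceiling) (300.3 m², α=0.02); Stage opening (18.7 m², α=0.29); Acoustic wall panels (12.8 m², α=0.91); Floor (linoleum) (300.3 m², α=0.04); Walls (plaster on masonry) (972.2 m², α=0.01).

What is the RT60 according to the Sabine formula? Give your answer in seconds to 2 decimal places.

Equivalent absorption area: A = 12.7*0.04 + 17.3*0.04 + 300.3*0.02 + 18.7*0.29 + 12.8*0.91 + 300.3*0.04 + 972.2*0.01 = 46.011 m².
Volume V = 21.3 × 14.1 × 14.6 = 4384.818 m³.
Sabine: RT60 = 0.161 × 4384.818 / 46.011 = 15.34 s.

15.34 s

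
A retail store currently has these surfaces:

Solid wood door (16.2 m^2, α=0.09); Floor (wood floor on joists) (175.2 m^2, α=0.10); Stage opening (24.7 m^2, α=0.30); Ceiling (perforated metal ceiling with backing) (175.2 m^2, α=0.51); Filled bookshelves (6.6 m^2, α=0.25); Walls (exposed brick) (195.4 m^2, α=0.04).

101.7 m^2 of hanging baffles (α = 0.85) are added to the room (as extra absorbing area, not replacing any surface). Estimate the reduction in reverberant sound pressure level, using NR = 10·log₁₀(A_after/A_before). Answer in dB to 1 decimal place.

Total absorption A_before = 16.2×0.09 + 175.2×0.10 + 24.7×0.30 + 175.2×0.51 + 6.6×0.25 + 195.4×0.04
  = 1.458 + 17.520 + 7.410 + 89.352 + 1.650 + 7.816 = 125.206 m^2 sabins.
Treatment contributes 101.7·0.85 = 86.445 sabins.
A_after = 125.206 + 86.445 = 211.651 sabins.
Reduction = 10 log₁₀(A_after/A_before) = 10 log₁₀(1.6904) = 2.3 dB.

2.3 dB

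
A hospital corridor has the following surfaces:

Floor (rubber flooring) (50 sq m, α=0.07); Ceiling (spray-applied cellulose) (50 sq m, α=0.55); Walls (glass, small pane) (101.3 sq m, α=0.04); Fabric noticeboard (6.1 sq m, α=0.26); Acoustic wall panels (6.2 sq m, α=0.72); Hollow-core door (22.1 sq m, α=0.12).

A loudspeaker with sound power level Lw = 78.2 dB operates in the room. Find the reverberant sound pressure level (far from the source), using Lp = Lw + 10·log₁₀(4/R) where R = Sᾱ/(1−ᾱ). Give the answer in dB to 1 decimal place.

66.9 dB

Σ(Sᵢαᵢ) = 50·0.07 + 50·0.55 + 101.3·0.04 + 6.1·0.26 + 6.2·0.72 + 22.1·0.12 = 43.754; total area S = 235.7 sq m.
ᾱ = 43.754/235.7 = 0.1856; R = Sᾱ/(1−ᾱ) = 43.754/(1−0.1856) = 53.725 sq m.
Lp = 78.2 + 10·log₁₀(4/53.725) = 78.2 + (-11.28) = 66.9 dB.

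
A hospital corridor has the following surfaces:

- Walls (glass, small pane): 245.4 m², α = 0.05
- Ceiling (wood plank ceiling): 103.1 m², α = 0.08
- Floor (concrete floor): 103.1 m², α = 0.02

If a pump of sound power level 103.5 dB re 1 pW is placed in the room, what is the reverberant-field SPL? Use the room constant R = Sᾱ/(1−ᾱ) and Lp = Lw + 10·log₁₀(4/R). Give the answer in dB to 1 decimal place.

A = 22.580 sabins; S = 451.6 m².
ᾱ = 0.0500, so room constant R = A/(1−ᾱ) = 23.768 m².
Lp = Lw + 10 log₁₀(4/R) = 103.5 -7.74 = 95.8 dB.

95.8 dB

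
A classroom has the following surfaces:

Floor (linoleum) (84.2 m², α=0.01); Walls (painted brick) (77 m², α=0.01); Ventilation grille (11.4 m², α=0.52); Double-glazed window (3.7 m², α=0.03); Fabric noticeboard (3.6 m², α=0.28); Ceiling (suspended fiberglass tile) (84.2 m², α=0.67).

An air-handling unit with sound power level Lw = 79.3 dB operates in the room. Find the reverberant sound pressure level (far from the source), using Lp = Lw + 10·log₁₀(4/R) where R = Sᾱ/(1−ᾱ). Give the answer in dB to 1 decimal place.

Σ(Sᵢαᵢ) = 84.2·0.01 + 77·0.01 + 11.4·0.52 + 3.7·0.03 + 3.6·0.28 + 84.2·0.67 = 65.073; total area S = 264.1 m².
ᾱ = 0.2464, so room constant R = A/(1−ᾱ) = 86.350 m².
Lp = Lw + 10 log₁₀(4/R) = 79.3 -13.34 = 66.0 dB.

66.0 dB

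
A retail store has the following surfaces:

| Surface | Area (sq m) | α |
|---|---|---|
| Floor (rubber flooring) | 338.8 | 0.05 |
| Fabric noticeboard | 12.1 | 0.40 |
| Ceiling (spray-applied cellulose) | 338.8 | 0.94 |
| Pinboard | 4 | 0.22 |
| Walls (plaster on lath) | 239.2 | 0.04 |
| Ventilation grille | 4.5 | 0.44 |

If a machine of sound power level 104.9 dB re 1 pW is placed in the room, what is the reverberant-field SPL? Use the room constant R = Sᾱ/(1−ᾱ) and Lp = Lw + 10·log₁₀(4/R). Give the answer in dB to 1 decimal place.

83.4 dB

A = 352.680 sabins; S = 937.4 sq m.
ᾱ = 0.3762, so room constant R = A/(1−ᾱ) = 565.374 sq m.
Lp = 104.9 + 10·log₁₀(4/565.374) = 104.9 + (-21.50) = 83.4 dB.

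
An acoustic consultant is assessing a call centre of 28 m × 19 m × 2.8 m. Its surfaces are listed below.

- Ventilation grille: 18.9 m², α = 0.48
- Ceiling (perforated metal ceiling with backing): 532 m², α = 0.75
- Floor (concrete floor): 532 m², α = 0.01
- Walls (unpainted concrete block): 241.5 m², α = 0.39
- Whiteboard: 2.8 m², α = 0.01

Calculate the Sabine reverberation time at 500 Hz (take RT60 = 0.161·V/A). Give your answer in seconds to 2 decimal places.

0.47 s

A = Σ Sᵢαᵢ = 18.9·0.48 + 532·0.75 + 532·0.01 + 241.5·0.39 + 2.8·0.01 = 507.605 sabins.
Volume V = 28 × 19 × 2.8 = 1489.6 m³.
Sabine: RT60 = 0.161 × 1489.6 / 507.605 = 0.47 s.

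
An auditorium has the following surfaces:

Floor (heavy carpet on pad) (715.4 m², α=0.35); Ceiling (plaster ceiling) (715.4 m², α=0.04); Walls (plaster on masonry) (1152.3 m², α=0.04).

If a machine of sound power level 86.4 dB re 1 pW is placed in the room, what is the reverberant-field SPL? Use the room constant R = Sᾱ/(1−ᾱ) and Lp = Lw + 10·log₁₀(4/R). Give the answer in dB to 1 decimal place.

Σ(Sᵢαᵢ) = 715.4·0.35 + 715.4·0.04 + 1152.3·0.04 = 325.098; total area S = 2583.1 m².
ᾱ = 325.098/2583.1 = 0.1259; R = Sᾱ/(1−ᾱ) = 325.098/(1−0.1259) = 371.923 m².
Lp = Lw + 10 log₁₀(4/R) = 86.4 -19.68 = 66.7 dB.

66.7 dB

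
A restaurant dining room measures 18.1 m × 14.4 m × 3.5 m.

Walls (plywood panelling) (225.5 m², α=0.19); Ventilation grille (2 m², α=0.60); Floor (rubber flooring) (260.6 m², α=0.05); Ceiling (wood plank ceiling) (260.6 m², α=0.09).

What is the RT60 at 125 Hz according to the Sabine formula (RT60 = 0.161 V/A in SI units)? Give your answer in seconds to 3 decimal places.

A = Σ Sᵢαᵢ = 225.5*0.19 + 2*0.60 + 260.6*0.05 + 260.6*0.09 = 80.529 sabins.
Room volume: 912.24 m³.
Sabine: RT60 = 0.161 × 912.24 / 80.529 = 1.824 s.

1.824 seconds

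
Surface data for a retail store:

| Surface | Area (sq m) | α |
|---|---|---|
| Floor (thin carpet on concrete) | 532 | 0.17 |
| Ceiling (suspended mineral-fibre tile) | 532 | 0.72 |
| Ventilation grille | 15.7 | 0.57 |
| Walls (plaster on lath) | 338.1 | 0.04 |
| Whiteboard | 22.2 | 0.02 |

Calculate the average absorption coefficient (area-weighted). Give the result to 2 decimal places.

Total surface area S = 1440.0 sq m.
Weighted sum Σ Sα = 496.397.
ᾱ = 496.397 / 1440.0 = 0.34.

0.34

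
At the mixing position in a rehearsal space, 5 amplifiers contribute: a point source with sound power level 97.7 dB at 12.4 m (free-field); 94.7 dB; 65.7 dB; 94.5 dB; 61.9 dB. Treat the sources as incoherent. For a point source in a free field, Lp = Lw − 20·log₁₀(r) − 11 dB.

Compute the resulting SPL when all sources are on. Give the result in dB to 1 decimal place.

Source at 12.4 m: Lp = 97.7 − 20·log₁₀(12.4) − 11 = 64.8 dB.
Σ 10^(Lᵢ/10) = 5.778e+09.
L_total = 10·log₁₀(5.778e+09) = 97.6 dB.

97.6 dB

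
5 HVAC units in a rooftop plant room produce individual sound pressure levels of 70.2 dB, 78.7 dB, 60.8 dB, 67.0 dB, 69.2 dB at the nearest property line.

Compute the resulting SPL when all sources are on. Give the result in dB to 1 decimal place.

Converting to relative power and adding: 10^(70.2/10) + 10^(78.7/10) + 10^(60.8/10) + 10^(67.0/10) + 10^(69.2/10) = 9.913e+07.
L_total = 10·log₁₀(9.913e+07) = 80.0 dB.

80.0 dB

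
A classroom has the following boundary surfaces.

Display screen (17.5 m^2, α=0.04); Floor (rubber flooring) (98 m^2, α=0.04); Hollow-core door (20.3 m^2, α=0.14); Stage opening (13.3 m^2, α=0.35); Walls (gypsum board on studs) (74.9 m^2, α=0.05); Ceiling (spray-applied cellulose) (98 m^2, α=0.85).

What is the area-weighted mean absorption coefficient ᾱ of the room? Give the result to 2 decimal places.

S = Σ Sᵢ = 17.5 + 98 + 20.3 + 13.3 + 74.9 + 98 = 322.0 m^2.
A = 17.5*0.04 + 98*0.04 + 20.3*0.14 + 13.3*0.35 + 74.9*0.05 + 98*0.85 = 99.162 sabins.
ᾱ = A/S = 0.31.

0.31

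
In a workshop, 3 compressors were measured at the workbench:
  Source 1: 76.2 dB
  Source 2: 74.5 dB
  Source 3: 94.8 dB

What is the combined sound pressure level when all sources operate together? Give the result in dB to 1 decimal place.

94.9 dB

Sum in the linear (power) domain: Σ 10^(Lᵢ/10) = 10^(76.2/10) + 10^(74.5/10) + 10^(94.8/10) = 3.09e+09.
L_total = 10·log₁₀(3.09e+09) = 94.9 dB.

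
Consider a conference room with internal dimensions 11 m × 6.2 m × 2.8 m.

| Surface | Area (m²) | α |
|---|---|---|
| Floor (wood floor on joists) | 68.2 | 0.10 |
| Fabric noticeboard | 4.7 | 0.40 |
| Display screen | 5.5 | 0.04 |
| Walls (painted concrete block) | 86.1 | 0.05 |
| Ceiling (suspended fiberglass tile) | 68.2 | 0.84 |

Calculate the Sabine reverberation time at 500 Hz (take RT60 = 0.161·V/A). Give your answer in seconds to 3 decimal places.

0.436 s

Equivalent absorption area: A = 68.2×0.10 + 4.7×0.40 + 5.5×0.04 + 86.1×0.05 + 68.2×0.84 = 70.513 m².
Volume V = 11 × 6.2 × 2.8 = 190.96 m³.
RT60 = 0.161 · V / A = 0.161 × 190.96 / 70.513 = 0.436 s.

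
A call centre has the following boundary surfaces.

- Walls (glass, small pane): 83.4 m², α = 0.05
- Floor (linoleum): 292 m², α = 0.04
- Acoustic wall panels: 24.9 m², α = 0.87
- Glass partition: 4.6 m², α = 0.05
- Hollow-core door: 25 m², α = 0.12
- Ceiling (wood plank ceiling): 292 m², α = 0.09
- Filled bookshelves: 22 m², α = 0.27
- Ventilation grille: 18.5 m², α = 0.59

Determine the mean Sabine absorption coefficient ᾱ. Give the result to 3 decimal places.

0.110

S = Σ Sᵢ = 83.4 + 292 + 24.9 + 4.6 + 25 + 292 + 22 + 18.5 = 762.4 m².
Weighted sum Σ Sα = 83.878.
ᾱ = 83.878 / 762.4 = 0.110.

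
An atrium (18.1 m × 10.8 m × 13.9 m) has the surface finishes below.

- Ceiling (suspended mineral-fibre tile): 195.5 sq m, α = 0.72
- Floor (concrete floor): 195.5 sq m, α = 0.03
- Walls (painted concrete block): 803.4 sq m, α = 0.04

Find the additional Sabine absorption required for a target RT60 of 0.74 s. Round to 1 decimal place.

412.4 sabins

Summing Sᵢαᵢ: 140.760 + 5.865 + 32.136 → A₁ = 178.761 sabins.
V = 2717.172 m³. Required absorption A₂ = 0.161 × 2717.172 / 0.74 = 591.169 sabins.
Additional absorption ΔA = 591.169 − 178.761 = 412.4 sabins.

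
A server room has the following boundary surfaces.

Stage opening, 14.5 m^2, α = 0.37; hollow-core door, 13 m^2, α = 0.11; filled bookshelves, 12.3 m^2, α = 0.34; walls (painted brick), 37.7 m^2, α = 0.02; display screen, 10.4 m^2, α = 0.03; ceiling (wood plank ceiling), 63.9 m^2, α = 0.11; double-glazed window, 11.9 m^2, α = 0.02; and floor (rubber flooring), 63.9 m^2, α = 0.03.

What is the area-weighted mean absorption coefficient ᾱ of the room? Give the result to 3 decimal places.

Total surface area S = 227.6 m^2.
A = 14.5·0.37 + 13·0.11 + 12.3·0.34 + 37.7·0.02 + 10.4·0.03 + 63.9·0.11 + 11.9·0.02 + 63.9·0.03 = 21.227 sabins.
ᾱ = 21.227 / 227.6 = 0.093.

0.093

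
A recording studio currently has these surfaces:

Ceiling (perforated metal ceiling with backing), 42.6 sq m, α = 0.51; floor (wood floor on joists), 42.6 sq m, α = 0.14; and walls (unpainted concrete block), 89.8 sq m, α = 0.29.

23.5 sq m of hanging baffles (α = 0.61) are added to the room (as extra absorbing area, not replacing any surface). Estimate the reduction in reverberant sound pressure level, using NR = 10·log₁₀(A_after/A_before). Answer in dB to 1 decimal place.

1.0 dB

Total absorption A_before = 42.6×0.51 + 42.6×0.14 + 89.8×0.29
  = 21.726 + 5.964 + 26.042 = 53.732 sq m sabins.
Added absorption = 23.5 × 0.61 = 14.335 sabins.
A_after = 53.732 + 14.335 = 68.067 sabins.
Reduction = 10 log₁₀(A_after/A_before) = 10 log₁₀(1.2668) = 1.0 dB.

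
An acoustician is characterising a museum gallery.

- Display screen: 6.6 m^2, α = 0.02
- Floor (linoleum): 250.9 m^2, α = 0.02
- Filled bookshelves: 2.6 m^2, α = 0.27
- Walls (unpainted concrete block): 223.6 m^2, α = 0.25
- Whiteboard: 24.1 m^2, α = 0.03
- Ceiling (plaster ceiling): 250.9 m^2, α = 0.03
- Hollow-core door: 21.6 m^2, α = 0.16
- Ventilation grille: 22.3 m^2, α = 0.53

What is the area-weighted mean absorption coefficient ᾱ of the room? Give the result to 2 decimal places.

S = Σ Sᵢ = 6.6 + 250.9 + 2.6 + 223.6 + 24.1 + 250.9 + 21.6 + 22.3 = 802.6 m^2.
A = 6.6*0.02 + 250.9*0.02 + 2.6*0.27 + 223.6*0.25 + 24.1*0.03 + 250.9*0.03 + 21.6*0.16 + 22.3*0.53 = 85.277 sabins.
ᾱ = A/S = 0.11.

0.11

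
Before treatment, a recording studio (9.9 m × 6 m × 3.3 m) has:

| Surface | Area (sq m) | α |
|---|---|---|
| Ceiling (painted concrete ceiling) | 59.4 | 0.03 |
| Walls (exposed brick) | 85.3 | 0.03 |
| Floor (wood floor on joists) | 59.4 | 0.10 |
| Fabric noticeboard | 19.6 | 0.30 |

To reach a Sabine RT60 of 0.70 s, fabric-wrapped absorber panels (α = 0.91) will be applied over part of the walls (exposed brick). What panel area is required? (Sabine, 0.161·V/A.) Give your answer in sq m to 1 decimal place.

Summing Sᵢαᵢ: 1.782 + 2.559 + 5.940 + 5.880 → A₁ = 16.161 sabins.
Required A₂ = 0.161·196.02/0.70 = 45.085 sabins.
ΔA needed = 45.085 − 16.161 = 28.924 sabins.
Each sq m of panel replacing the walls (exposed brick) adds (0.91 − 0.03) = 0.88 sabins.
Panel area = 28.924 / 0.88 = 32.9 sq m.

32.9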